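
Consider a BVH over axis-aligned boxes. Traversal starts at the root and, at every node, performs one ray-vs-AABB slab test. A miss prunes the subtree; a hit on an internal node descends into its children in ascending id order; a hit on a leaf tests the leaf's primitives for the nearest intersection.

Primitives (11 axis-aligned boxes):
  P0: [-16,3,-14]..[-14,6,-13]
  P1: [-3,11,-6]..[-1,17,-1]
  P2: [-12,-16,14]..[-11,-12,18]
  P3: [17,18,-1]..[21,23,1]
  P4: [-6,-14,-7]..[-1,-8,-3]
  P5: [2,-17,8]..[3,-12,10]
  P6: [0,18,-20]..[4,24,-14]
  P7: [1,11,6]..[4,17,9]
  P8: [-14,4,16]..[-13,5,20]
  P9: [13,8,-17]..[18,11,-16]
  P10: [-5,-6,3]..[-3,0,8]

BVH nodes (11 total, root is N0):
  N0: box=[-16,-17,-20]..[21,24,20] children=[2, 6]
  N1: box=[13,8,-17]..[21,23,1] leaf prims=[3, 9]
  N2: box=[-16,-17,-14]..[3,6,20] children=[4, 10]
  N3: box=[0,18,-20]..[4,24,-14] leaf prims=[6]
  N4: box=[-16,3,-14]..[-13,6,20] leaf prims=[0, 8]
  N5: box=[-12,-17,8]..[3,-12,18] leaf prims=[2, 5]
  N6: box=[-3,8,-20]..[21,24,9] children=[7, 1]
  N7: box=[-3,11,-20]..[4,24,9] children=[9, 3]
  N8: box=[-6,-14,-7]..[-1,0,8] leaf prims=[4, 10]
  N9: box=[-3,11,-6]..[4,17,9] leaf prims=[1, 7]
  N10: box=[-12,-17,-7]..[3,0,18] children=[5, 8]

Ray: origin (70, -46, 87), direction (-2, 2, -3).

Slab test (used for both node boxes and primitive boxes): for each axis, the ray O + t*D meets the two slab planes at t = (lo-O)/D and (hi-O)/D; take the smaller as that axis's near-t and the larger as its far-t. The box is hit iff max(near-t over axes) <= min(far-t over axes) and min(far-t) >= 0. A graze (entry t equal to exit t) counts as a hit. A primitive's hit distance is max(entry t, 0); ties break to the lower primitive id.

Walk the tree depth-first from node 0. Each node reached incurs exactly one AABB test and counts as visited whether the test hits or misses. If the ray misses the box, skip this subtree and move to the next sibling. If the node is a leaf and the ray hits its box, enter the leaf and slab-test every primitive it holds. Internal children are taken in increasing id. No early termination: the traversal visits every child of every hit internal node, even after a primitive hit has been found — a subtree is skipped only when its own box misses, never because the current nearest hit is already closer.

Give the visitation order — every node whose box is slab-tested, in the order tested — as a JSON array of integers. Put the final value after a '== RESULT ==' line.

Traverse from the root:
N0 x:[49/2,43] y:[29/2,35] z:[67/3,107/3] -> hit [49/2,35], descend [2, 6]
  N2 x:[67/2,43] y:[29/2,26] z:[67/3,101/3] -> miss, prune
  N6 x:[49/2,73/2] y:[27,35] z:[26,107/3] -> hit [27,35], descend [1, 7]
    N1 x:[49/2,57/2] y:[27,69/2] z:[86/3,104/3] -> miss, prune
    N7 x:[33,73/2] y:[57/2,35] z:[26,107/3] -> hit [33,35], descend [3, 9]
      N3 x:[33,35] y:[32,35] z:[101/3,107/3] -> hit [101/3,35] leaf, test {P6@t=101/3}
      N9 x:[33,73/2] y:[57/2,63/2] z:[26,31] -> miss, prune

Visited [0, 2, 6, 1, 7, 3, 9]. Tests: 7 box, 1 leaf. Nearest: P6.

== RESULT ==
[0, 2, 6, 1, 7, 3, 9]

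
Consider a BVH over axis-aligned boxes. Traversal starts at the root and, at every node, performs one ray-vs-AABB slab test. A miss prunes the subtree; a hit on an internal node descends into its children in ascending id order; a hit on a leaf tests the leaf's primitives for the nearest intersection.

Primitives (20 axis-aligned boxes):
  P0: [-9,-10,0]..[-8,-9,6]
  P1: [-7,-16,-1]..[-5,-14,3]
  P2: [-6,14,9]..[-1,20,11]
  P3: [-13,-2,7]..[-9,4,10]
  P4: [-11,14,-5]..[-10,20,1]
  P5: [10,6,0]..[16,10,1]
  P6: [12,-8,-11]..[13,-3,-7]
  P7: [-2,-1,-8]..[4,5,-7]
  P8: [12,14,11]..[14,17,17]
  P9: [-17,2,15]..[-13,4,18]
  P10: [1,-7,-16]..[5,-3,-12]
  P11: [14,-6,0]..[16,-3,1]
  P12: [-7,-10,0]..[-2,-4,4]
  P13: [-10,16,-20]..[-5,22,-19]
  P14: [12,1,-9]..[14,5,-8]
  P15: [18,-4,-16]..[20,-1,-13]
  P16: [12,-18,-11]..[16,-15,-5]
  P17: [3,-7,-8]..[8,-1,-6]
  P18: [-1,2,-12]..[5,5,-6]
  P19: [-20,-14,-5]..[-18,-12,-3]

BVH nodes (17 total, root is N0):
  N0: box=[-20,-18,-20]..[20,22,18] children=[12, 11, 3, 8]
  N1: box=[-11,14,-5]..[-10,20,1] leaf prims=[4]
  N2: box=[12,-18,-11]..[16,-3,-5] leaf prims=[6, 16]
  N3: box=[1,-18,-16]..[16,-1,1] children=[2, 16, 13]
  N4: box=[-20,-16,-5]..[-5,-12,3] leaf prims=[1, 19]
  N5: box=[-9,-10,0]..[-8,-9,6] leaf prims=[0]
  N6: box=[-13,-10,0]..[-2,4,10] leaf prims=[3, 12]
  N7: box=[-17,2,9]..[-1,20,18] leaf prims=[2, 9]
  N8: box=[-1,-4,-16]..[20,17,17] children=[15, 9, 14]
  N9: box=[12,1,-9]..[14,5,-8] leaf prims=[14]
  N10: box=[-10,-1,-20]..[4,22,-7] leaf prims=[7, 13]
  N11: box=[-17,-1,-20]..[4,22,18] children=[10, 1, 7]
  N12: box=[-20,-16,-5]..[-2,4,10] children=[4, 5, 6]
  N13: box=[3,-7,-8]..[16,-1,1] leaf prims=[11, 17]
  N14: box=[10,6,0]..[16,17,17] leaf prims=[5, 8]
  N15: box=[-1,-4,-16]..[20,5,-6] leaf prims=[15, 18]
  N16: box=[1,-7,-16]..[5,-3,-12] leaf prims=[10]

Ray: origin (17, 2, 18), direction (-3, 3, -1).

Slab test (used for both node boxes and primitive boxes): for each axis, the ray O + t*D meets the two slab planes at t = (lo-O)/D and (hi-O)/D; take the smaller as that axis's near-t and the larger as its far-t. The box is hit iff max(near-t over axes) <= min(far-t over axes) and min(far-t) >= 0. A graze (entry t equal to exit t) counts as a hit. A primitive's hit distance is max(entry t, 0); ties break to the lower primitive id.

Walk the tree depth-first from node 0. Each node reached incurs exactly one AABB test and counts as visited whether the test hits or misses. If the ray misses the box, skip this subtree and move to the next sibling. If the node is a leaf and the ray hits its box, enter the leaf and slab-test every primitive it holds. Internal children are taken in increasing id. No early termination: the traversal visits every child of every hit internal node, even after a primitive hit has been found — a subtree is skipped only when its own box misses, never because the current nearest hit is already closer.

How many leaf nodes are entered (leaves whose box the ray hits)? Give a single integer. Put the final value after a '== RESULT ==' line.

Traverse from the root:
N0 x:[-1,37/3] y:[-20/3,20/3] z:[0,38] -> hit [0,20/3], descend [3, 8, 11, 12]
  N3 x:[1/3,16/3] y:[-20/3,-1] z:[17,34] -> miss, prune
  N8 x:[-1,6] y:[-2,5] z:[1,34] -> hit [1,5], descend [9, 14, 15]
    N9 x:[1,5/3] y:[-1/3,1] z:[26,27] -> miss, prune
    N14 x:[1/3,7/3] y:[4/3,5] z:[1,18] -> hit [4/3,7/3] leaf, test {P5(miss), P8(miss)}
    N15 x:[-1,6] y:[-2,1] z:[24,34] -> miss, prune
  N11 x:[13/3,34/3] y:[-1,20/3] z:[0,38] -> hit [13/3,20/3], descend [1, 7, 10]
    N1 x:[9,28/3] y:[4,6] z:[17,23] -> miss, prune
    N7 x:[6,34/3] y:[0,6] z:[0,9] -> hit [6,6] leaf, test {P2(miss), P9(miss)}
    N10 x:[13/3,9] y:[-1,20/3] z:[25,38] -> miss, prune
  N12 x:[19/3,37/3] y:[-6,2/3] z:[8,23] -> miss, prune

Visited [0, 3, 8, 9, 14, 15, 11, 1, 7, 10, 12]. Tests: 11 box, 2 leaf. Nearest: miss.

== RESULT ==
2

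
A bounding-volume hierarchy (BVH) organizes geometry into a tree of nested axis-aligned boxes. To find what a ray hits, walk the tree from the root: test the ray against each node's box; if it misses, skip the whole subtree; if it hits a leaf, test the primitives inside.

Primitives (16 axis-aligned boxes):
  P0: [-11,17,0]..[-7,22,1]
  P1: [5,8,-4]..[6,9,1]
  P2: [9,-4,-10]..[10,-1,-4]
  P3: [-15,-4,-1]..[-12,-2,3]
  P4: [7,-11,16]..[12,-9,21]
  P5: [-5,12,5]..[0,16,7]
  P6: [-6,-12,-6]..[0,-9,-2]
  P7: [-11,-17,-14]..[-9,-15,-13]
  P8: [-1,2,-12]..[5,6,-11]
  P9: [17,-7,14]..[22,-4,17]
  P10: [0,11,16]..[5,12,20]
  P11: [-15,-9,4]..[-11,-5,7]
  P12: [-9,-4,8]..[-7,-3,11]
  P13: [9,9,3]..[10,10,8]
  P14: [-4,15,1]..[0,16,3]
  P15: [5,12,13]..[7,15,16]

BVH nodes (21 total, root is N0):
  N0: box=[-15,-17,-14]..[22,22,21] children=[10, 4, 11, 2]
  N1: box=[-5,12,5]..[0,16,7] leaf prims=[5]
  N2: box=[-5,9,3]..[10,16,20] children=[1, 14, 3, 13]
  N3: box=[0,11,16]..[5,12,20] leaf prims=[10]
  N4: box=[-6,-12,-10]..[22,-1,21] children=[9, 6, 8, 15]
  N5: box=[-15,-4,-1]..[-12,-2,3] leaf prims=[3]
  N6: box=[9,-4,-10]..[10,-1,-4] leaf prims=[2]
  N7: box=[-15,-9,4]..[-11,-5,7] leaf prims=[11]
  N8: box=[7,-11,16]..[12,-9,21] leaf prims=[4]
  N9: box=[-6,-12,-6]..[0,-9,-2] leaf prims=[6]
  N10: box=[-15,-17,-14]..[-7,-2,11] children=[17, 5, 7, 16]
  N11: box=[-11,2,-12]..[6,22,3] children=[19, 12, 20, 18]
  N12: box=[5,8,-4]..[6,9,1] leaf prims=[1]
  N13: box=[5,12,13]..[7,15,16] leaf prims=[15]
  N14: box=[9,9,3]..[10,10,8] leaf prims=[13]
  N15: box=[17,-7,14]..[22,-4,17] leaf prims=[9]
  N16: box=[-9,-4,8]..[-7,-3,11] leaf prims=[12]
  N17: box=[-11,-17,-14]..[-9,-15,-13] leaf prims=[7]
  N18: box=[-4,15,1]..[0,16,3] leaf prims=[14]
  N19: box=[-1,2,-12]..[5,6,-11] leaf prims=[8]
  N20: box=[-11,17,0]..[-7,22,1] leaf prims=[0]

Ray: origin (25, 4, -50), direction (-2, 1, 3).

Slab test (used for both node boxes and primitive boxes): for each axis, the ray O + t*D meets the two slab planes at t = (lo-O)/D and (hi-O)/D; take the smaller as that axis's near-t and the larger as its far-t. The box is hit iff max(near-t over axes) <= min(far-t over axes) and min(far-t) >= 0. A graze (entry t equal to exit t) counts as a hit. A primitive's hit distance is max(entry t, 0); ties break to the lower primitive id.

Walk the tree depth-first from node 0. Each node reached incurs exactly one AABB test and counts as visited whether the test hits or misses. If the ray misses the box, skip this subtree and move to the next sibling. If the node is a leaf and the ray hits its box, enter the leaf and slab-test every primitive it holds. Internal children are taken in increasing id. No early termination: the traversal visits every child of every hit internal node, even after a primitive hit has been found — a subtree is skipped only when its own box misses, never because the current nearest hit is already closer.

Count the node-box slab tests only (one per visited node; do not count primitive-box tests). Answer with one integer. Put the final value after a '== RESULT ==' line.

Trace the traversal:
N0 x:[3/2,20] y:[-21,18] z:[12,71/3] -> hit [12,18], descend [2, 4, 10, 11]
  N2 x:[15/2,15] y:[5,12] z:[53/3,70/3] -> miss, prune
  N4 x:[3/2,31/2] y:[-16,-5] z:[40/3,71/3] -> miss, prune
  N10 x:[16,20] y:[-21,-6] z:[12,61/3] -> miss, prune
  N11 x:[19/2,18] y:[-2,18] z:[38/3,53/3] -> hit [38/3,53/3], descend [12, 18, 19, 20]
    N12 x:[19/2,10] y:[4,5] z:[46/3,17] -> miss, prune
    N18 x:[25/2,29/2] y:[11,12] z:[17,53/3] -> miss, prune
    N19 x:[10,13] y:[-2,2] z:[38/3,13] -> miss, prune
    N20 x:[16,18] y:[13,18] z:[50/3,17] -> hit [50/3,17] leaf, test {P0@t=50/3}

Visited [0, 2, 4, 10, 11, 12, 18, 19, 20]. Tests: 9 box, 1 leaf. Nearest: P0.

== RESULT ==
9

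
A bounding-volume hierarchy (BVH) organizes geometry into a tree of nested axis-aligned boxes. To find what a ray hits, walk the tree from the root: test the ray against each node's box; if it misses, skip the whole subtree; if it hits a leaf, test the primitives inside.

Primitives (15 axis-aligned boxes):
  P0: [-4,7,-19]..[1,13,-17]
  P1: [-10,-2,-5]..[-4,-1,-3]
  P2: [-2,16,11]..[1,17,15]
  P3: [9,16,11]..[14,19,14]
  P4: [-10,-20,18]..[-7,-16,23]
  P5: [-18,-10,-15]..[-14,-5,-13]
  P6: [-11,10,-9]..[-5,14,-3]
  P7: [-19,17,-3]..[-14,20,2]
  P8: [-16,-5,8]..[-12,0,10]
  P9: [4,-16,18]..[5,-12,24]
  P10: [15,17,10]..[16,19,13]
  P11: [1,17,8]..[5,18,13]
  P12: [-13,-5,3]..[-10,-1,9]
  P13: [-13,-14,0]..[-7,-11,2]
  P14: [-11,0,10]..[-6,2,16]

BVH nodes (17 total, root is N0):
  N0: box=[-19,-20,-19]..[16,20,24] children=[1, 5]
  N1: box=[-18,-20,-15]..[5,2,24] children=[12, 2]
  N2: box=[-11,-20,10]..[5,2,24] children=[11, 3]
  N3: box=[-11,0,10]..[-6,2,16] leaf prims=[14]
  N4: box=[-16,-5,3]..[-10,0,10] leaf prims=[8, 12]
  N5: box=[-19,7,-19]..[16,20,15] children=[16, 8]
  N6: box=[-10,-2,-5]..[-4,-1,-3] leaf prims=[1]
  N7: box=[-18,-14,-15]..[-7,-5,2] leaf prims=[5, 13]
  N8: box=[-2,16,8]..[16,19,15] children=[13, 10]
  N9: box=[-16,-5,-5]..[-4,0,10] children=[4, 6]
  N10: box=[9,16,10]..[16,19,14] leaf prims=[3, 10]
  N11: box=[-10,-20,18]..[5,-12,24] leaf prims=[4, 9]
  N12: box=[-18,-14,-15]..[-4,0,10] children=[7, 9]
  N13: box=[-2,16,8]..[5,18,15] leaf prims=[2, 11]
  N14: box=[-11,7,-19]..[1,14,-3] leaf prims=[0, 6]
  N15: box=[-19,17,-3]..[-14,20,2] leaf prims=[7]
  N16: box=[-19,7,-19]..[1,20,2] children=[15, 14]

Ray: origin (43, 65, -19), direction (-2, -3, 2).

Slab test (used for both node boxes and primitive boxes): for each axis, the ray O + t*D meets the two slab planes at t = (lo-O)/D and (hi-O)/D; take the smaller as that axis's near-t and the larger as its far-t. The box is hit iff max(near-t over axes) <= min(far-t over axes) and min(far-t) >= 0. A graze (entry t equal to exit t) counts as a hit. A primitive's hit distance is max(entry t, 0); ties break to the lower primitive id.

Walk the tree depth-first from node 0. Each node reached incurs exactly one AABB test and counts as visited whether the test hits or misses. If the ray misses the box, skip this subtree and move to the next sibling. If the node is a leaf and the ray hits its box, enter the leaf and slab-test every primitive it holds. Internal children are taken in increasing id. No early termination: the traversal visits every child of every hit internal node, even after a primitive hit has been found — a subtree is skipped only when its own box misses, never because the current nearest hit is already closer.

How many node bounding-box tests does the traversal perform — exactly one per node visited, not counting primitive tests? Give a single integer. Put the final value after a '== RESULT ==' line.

Traverse from the root:
N0 x:[27/2,31] y:[15,85/3] z:[0,43/2] -> hit [15,43/2], descend [1, 5]
  N1 x:[19,61/2] y:[21,85/3] z:[2,43/2] -> hit [21,43/2], descend [2, 12]
    N2 x:[19,27] y:[21,85/3] z:[29/2,43/2] -> hit [21,43/2], descend [3, 11]
      N3 x:[49/2,27] y:[21,65/3] z:[29/2,35/2] -> miss, prune
      N11 x:[19,53/2] y:[77/3,85/3] z:[37/2,43/2] -> miss, prune
    N12 x:[47/2,61/2] y:[65/3,79/3] z:[2,29/2] -> miss, prune
  N5 x:[27/2,31] y:[15,58/3] z:[0,17] -> hit [15,17], descend [8, 16]
    N8 x:[27/2,45/2] y:[46/3,49/3] z:[27/2,17] -> hit [46/3,49/3], descend [10, 13]
      N10 x:[27/2,17] y:[46/3,49/3] z:[29/2,33/2] -> hit [46/3,49/3] leaf, test {P3@t=46/3, P10(miss)}
      N13 x:[19,45/2] y:[47/3,49/3] z:[27/2,17] -> miss, prune
    N16 x:[21,31] y:[15,58/3] z:[0,21/2] -> miss, prune

order=[0, 1, 2, 3, 11, 12, 5, 8, 10, 13, 16]  |boxes|=11  |leaves|=1  hit=P3

== RESULT ==
11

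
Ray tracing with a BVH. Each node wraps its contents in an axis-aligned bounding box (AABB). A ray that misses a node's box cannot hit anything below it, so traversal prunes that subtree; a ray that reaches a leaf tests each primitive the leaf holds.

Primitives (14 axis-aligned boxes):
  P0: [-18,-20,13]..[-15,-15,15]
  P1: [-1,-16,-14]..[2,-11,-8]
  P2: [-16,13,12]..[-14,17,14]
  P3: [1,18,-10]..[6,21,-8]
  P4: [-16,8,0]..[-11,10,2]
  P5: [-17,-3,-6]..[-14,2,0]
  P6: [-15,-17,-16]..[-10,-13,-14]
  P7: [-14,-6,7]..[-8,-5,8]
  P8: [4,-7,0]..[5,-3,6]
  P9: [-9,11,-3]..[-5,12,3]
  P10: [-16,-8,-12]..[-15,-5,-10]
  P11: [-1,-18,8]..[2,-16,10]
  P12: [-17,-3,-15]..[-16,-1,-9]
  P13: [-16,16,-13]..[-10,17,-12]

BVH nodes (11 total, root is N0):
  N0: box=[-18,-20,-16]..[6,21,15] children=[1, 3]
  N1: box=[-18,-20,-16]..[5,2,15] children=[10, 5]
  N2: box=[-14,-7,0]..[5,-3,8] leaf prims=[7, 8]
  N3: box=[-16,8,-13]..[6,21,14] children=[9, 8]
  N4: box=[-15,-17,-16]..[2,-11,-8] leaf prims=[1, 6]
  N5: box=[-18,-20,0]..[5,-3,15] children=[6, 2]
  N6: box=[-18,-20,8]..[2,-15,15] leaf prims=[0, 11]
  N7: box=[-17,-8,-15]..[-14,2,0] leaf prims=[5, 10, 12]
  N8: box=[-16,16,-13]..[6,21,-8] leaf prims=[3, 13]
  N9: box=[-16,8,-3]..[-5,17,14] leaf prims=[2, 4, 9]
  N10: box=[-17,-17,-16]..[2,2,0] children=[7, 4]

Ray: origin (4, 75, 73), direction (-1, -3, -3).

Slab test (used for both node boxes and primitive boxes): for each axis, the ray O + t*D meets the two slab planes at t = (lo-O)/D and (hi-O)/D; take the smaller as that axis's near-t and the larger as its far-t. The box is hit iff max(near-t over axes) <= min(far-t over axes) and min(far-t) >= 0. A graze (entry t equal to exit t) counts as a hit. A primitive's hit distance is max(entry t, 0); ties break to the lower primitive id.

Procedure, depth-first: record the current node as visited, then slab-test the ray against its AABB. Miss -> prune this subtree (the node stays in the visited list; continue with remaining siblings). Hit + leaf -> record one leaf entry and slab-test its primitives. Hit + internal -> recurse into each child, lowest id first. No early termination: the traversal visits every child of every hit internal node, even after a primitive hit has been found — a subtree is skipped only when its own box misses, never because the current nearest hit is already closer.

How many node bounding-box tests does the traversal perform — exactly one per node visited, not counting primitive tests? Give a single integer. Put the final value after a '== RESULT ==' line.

Walk:
N0 x:[-2,22] y:[18,95/3] z:[58/3,89/3] -> hit [58/3,22], descend [1, 3]
  N1 x:[-1,22] y:[73/3,95/3] z:[58/3,89/3] -> miss, prune
  N3 x:[-2,20] y:[18,67/3] z:[59/3,86/3] -> hit [59/3,20], descend [8, 9]
    N8 x:[-2,20] y:[18,59/3] z:[27,86/3] -> miss, prune
    N9 x:[9,20] y:[58/3,67/3] z:[59/3,76/3] -> hit [59/3,20] leaf, test {P2@t=59/3, P4(miss), P9(miss)}

order=[0, 1, 3, 8, 9]  |boxes|=5  |leaves|=1  hit=P2

== RESULT ==
5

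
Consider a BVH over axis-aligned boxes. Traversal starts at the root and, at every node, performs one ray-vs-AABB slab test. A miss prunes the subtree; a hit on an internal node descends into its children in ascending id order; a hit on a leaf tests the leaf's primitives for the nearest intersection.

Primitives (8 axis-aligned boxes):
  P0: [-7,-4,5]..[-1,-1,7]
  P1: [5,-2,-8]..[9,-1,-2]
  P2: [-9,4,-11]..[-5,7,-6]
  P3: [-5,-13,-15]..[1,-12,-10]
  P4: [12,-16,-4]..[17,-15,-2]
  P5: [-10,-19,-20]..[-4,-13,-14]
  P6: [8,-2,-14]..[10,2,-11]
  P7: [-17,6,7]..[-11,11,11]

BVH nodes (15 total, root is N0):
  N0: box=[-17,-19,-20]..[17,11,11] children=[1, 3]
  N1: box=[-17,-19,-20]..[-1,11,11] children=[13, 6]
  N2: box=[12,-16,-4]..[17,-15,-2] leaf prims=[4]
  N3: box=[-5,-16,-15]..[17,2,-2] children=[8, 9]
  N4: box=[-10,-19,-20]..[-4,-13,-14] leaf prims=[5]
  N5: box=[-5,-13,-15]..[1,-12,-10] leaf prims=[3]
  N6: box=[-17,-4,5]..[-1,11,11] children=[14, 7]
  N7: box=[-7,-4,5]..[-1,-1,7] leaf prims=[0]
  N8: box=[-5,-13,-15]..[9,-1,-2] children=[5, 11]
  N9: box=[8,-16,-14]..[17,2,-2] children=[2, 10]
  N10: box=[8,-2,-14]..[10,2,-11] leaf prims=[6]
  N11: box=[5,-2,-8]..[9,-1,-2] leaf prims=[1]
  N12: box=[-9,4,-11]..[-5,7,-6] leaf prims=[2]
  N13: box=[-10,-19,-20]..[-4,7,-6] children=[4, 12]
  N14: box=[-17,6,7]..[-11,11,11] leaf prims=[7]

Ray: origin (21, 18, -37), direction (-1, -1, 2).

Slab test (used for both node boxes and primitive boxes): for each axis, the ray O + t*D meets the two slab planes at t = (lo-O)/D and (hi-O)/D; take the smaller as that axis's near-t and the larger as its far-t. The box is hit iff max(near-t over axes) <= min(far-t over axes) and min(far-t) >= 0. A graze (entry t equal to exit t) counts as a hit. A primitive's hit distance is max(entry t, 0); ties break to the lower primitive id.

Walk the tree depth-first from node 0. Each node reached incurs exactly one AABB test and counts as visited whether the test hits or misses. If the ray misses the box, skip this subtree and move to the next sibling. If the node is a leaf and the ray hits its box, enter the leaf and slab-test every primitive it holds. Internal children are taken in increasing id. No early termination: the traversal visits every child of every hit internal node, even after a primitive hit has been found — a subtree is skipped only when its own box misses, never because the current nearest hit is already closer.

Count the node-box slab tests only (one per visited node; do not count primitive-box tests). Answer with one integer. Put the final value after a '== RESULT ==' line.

Traverse from the root:
N0 x:[4,38] y:[7,37] z:[17/2,24] -> hit [17/2,24], descend [1, 3]
  N1 x:[22,38] y:[7,37] z:[17/2,24] -> hit [22,24], descend [6, 13]
    N6 x:[22,38] y:[7,22] z:[21,24] -> hit [22,22], descend [7, 14]
      N7 x:[22,28] y:[19,22] z:[21,22] -> hit [22,22] leaf, test {P0@t=22}
      N14 x:[32,38] y:[7,12] z:[22,24] -> miss, prune
    N13 x:[25,31] y:[11,37] z:[17/2,31/2] -> miss, prune
  N3 x:[4,26] y:[16,34] z:[11,35/2] -> hit [16,35/2], descend [8, 9]
    N8 x:[12,26] y:[19,31] z:[11,35/2] -> miss, prune
    N9 x:[4,13] y:[16,34] z:[23/2,35/2] -> miss, prune

Summary -> nodes [0, 1, 6, 7, 14, 13, 3, 8, 9]; box-tests=9; leaf-entries=1; first=P0

== RESULT ==
9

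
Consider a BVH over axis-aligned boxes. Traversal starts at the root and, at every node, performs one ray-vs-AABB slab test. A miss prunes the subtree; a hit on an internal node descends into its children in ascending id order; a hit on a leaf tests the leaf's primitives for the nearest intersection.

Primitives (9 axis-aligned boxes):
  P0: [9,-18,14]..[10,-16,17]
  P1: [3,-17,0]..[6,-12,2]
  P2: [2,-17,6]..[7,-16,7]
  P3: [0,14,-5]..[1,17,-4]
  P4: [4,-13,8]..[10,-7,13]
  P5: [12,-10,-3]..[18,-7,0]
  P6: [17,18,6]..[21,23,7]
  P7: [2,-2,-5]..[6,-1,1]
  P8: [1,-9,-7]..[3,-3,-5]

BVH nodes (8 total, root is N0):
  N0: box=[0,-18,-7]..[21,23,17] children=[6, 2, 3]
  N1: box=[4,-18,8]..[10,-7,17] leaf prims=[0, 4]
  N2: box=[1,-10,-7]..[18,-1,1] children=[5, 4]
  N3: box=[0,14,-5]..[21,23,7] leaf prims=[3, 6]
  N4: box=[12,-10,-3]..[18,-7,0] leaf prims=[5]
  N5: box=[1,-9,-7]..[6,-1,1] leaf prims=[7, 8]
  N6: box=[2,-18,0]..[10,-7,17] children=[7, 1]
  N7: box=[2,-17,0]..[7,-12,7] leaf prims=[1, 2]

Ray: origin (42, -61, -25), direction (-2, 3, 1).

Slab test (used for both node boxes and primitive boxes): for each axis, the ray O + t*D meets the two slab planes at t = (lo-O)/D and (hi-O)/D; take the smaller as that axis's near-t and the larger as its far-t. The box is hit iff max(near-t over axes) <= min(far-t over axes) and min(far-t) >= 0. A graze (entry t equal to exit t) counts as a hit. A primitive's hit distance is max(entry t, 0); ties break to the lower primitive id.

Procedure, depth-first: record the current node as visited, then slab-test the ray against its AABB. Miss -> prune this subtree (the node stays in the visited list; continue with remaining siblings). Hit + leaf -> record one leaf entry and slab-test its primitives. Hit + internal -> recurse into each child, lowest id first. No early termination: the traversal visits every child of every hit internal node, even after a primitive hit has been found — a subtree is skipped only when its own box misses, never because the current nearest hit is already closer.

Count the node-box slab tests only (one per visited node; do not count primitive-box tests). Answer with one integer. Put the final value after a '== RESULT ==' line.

Traverse from the root:
N0 x:[21/2,21] y:[43/3,28] z:[18,42] -> hit [18,21], descend [2, 3, 6]
  N2 x:[12,41/2] y:[17,20] z:[18,26] -> hit [18,20], descend [4, 5]
    N4 x:[12,15] y:[17,18] z:[22,25] -> miss, prune
    N5 x:[18,41/2] y:[52/3,20] z:[18,26] -> hit [18,20] leaf, test {P7@t=20, P8(miss)}
  N3 x:[21/2,21] y:[25,28] z:[20,32] -> miss, prune
  N6 x:[16,20] y:[43/3,18] z:[25,42] -> miss, prune

Summary -> nodes [0, 2, 4, 5, 3, 6]; box-tests=6; leaf-entries=1; first=P7

== RESULT ==
6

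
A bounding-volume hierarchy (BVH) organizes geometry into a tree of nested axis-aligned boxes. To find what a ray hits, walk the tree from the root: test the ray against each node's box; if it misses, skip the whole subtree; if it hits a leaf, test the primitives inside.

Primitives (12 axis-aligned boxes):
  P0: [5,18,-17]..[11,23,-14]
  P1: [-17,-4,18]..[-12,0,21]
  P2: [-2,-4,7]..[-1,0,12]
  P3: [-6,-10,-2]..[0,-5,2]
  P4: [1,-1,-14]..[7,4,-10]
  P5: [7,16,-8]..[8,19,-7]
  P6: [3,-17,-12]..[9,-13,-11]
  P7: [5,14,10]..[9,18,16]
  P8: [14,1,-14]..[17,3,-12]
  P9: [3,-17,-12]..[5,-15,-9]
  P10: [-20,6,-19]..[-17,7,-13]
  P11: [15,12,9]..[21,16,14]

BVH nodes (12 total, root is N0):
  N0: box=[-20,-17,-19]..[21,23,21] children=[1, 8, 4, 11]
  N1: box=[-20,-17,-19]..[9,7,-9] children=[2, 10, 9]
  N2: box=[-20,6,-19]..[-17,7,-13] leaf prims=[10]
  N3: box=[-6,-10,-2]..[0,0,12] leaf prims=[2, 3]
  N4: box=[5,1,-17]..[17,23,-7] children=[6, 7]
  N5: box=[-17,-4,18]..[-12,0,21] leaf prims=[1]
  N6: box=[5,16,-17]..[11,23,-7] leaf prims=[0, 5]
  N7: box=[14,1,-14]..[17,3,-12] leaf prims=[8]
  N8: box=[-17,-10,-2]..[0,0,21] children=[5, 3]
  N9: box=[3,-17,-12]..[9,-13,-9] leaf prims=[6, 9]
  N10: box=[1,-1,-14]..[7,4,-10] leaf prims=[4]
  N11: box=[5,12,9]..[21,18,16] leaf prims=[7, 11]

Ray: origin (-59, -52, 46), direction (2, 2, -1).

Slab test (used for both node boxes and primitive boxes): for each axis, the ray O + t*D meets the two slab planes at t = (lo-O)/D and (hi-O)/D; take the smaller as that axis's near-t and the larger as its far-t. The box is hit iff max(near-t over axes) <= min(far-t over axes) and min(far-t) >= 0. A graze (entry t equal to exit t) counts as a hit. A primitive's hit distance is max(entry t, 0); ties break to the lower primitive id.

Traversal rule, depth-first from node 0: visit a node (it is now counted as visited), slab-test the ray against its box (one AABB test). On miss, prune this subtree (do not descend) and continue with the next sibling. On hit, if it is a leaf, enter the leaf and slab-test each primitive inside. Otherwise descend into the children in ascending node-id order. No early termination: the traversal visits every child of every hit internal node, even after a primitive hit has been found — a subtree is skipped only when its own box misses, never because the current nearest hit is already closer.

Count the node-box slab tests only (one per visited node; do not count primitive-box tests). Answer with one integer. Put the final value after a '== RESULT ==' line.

Trace the traversal:
N0 x:[39/2,40] y:[35/2,75/2] z:[25,65] -> hit [25,75/2], descend [1, 4, 8, 11]
  N1 x:[39/2,34] y:[35/2,59/2] z:[55,65] -> miss, prune
  N4 x:[32,38] y:[53/2,75/2] z:[53,63] -> miss, prune
  N8 x:[21,59/2] y:[21,26] z:[25,48] -> hit [25,26], descend [3, 5]
    N3 x:[53/2,59/2] y:[21,26] z:[34,48] -> miss, prune
    N5 x:[21,47/2] y:[24,26] z:[25,28] -> miss, prune
  N11 x:[32,40] y:[32,35] z:[30,37] -> hit [32,35] leaf, test {P7@t=33, P11(miss)}

Summary -> nodes [0, 1, 4, 8, 3, 5, 11]; box-tests=7; leaf-entries=1; first=P7

== RESULT ==
7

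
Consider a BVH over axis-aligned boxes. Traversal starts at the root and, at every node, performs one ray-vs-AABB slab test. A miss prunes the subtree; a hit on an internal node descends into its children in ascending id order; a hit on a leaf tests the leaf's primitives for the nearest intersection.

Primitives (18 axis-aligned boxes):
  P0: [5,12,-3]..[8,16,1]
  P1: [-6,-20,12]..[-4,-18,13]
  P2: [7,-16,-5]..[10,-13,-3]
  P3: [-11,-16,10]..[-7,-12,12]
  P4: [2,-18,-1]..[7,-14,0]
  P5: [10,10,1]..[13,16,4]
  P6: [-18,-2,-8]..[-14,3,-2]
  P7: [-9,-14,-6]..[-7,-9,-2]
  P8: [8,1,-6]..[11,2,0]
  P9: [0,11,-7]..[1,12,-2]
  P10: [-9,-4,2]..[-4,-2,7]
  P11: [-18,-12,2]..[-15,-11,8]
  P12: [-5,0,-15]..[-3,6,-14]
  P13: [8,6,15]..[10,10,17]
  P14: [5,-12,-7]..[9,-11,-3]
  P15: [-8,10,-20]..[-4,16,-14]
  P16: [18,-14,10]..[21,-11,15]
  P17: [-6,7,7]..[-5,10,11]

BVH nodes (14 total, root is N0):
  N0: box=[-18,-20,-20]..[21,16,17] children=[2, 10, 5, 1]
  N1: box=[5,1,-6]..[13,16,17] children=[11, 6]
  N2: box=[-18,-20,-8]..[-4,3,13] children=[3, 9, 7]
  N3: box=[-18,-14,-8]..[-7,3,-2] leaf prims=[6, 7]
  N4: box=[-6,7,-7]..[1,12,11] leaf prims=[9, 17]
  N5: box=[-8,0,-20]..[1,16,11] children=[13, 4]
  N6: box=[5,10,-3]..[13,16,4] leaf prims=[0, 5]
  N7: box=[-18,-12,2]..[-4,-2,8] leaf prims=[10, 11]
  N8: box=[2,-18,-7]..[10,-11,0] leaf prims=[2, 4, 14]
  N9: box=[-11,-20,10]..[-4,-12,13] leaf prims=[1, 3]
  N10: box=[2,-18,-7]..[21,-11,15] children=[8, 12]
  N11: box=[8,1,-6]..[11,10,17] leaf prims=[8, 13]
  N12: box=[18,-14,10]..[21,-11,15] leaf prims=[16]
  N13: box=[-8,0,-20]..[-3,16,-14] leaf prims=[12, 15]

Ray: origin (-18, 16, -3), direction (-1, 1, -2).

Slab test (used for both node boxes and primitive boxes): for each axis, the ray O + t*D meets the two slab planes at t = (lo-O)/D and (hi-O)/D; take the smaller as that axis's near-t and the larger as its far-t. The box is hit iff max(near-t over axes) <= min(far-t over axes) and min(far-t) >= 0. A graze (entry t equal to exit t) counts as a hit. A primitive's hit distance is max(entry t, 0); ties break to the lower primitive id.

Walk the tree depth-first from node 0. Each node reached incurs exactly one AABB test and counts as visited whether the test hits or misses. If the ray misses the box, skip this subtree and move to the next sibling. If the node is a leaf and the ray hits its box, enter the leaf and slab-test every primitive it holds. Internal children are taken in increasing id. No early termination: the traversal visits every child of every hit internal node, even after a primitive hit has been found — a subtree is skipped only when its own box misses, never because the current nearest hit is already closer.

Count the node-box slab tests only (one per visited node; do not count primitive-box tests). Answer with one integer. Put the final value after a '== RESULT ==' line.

Trace the traversal:
N0 x:[-39,0] y:[-36,0] z:[-10,17/2] -> hit [-10,0], descend [1, 2, 5, 10]
  N1 x:[-31,-23] y:[-15,0] z:[-10,3/2] -> miss, prune
  N2 x:[-14,0] y:[-36,-13] z:[-8,5/2] -> miss, prune
  N5 x:[-19,-10] y:[-16,0] z:[-7,17/2] -> miss, prune
  N10 x:[-39,-20] y:[-34,-27] z:[-9,2] -> miss, prune

Visited [0, 1, 2, 5, 10]. Tests: 5 box, 0 leaf. Nearest: miss.

== RESULT ==
5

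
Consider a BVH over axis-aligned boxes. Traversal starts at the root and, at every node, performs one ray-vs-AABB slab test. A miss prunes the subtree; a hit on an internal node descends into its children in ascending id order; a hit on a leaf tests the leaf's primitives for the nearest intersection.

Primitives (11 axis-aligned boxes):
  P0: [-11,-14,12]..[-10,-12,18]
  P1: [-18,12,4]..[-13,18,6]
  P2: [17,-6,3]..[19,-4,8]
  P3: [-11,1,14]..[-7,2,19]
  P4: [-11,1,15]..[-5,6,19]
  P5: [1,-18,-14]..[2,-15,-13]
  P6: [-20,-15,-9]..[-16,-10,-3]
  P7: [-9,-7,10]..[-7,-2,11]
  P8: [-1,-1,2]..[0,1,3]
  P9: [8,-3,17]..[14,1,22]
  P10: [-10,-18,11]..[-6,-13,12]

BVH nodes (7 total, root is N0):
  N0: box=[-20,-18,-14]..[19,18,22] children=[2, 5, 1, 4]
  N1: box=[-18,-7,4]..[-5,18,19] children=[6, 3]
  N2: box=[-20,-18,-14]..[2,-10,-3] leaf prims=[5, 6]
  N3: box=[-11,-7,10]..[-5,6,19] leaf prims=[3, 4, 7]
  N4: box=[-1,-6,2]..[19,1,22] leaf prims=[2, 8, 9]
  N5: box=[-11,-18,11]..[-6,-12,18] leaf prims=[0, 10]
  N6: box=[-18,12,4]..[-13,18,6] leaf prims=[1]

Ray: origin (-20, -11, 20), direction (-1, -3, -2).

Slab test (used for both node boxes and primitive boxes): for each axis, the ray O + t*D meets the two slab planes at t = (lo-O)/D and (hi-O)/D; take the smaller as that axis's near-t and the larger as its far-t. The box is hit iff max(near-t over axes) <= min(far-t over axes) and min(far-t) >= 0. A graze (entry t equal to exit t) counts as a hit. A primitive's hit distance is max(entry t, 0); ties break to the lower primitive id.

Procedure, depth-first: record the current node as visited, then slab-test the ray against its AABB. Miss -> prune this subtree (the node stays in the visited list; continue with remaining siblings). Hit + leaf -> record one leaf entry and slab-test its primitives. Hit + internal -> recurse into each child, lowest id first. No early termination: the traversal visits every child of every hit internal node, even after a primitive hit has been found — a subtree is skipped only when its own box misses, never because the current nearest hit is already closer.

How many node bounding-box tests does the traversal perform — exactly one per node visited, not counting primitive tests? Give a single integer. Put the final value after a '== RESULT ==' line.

Trace the traversal:
N0 x:[-39,0] y:[-29/3,7/3] z:[-1,17] -> hit [-1,0], descend [1, 2, 4, 5]
  N1 x:[-15,-2] y:[-29/3,-4/3] z:[1/2,8] -> miss, prune
  N2 x:[-22,0] y:[-1/3,7/3] z:[23/2,17] -> miss, prune
  N4 x:[-39,-19] y:[-4,-5/3] z:[-1,9] -> miss, prune
  N5 x:[-14,-9] y:[1/3,7/3] z:[1,9/2] -> miss, prune

order=[0, 1, 2, 4, 5]  |boxes|=5  |leaves|=0  hit=miss

== RESULT ==
5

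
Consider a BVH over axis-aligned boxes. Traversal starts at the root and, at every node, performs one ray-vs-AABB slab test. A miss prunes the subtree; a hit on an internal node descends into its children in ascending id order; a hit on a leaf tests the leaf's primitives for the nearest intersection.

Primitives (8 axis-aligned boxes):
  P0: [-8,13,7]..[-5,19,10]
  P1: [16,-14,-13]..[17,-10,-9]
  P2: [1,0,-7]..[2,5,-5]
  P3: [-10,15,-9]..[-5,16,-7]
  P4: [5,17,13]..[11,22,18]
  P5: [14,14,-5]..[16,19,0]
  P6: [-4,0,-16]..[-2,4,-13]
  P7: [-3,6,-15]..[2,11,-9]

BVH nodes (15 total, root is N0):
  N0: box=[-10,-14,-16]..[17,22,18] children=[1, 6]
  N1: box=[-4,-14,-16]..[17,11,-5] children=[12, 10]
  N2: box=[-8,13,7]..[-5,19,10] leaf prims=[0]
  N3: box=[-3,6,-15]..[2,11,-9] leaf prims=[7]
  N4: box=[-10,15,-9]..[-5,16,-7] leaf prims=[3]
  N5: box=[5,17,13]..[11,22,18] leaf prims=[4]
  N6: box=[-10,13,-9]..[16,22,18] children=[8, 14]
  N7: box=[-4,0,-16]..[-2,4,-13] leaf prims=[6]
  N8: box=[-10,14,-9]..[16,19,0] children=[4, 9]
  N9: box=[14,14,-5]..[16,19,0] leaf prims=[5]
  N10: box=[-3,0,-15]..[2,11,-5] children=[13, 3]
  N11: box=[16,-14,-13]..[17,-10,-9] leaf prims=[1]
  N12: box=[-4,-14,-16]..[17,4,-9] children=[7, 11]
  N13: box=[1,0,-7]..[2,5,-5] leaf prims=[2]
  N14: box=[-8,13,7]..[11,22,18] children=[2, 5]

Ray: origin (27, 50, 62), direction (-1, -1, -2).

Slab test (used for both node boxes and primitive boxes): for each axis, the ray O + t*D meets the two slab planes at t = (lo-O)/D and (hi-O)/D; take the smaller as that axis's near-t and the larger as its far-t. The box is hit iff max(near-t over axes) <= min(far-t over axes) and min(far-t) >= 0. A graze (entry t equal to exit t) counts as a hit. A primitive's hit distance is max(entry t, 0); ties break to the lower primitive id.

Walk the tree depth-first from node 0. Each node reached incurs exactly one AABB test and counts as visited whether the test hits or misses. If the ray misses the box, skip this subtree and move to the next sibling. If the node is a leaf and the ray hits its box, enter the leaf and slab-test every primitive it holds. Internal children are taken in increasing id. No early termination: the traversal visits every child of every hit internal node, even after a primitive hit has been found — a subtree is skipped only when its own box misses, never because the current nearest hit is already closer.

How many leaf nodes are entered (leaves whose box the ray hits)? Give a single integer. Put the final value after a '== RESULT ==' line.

Trace the traversal:
N0 x:[10,37] y:[28,64] z:[22,39] -> hit [28,37], descend [1, 6]
  N1 x:[10,31] y:[39,64] z:[67/2,39] -> miss, prune
  N6 x:[11,37] y:[28,37] z:[22,71/2] -> hit [28,71/2], descend [8, 14]
    N8 x:[11,37] y:[31,36] z:[31,71/2] -> hit [31,71/2], descend [4, 9]
      N4 x:[32,37] y:[34,35] z:[69/2,71/2] -> hit [69/2,35] leaf, test {P3@t=69/2}
      N9 x:[11,13] y:[31,36] z:[31,67/2] -> miss, prune
    N14 x:[16,35] y:[28,37] z:[22,55/2] -> miss, prune

7 AABB tests over nodes [0, 1, 6, 8, 4, 9, 14]; 1 leaf entered; closest P3.

== RESULT ==
1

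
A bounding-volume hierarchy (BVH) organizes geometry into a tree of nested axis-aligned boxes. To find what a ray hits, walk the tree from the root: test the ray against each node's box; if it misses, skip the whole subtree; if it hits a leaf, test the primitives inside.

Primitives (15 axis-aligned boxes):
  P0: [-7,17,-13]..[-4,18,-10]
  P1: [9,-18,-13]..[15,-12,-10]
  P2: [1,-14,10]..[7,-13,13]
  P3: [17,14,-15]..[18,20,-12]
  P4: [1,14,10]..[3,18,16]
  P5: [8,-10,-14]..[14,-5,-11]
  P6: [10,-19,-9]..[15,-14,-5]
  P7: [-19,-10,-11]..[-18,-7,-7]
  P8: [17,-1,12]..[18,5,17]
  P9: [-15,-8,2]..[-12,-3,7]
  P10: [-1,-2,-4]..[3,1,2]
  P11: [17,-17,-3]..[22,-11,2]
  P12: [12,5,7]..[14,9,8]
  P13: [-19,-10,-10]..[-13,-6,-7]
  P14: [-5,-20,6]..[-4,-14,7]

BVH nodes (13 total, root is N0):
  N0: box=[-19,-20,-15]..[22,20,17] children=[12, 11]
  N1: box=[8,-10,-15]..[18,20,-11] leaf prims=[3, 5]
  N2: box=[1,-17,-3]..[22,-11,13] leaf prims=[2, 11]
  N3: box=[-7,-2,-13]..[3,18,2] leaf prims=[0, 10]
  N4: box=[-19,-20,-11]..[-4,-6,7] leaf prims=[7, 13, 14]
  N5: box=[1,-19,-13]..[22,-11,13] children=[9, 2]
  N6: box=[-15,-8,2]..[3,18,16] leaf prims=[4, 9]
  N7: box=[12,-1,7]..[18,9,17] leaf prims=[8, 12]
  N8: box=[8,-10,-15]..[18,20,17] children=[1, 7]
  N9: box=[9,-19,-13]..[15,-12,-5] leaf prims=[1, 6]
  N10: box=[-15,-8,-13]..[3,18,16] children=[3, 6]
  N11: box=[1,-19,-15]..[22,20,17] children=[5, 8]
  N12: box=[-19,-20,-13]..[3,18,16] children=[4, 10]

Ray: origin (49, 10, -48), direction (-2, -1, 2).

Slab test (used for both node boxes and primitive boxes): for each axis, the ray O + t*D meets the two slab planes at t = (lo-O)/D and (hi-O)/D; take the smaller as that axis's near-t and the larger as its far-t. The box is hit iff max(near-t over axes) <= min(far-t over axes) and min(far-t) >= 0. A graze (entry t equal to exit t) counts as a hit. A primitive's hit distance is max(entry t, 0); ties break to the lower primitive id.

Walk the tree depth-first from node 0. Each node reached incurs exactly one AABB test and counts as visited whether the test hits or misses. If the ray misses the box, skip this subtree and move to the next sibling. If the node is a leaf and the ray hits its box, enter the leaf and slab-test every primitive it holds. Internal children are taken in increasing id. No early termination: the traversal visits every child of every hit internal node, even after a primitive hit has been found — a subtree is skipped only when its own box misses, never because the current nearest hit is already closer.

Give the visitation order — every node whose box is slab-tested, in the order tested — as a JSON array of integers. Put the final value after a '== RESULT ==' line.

Trace the traversal:
N0 x:[27/2,34] y:[-10,30] z:[33/2,65/2] -> hit [33/2,30], descend [11, 12]
  N11 x:[27/2,24] y:[-10,29] z:[33/2,65/2] -> hit [33/2,24], descend [5, 8]
    N5 x:[27/2,24] y:[21,29] z:[35/2,61/2] -> hit [21,24], descend [2, 9]
      N2 x:[27/2,24] y:[21,27] z:[45/2,61/2] -> hit [45/2,24] leaf, test {P2(miss), P11(miss)}
      N9 x:[17,20] y:[22,29] z:[35/2,43/2] -> miss, prune
    N8 x:[31/2,41/2] y:[-10,20] z:[33/2,65/2] -> hit [33/2,20], descend [1, 7]
      N1 x:[31/2,41/2] y:[-10,20] z:[33/2,37/2] -> hit [33/2,37/2] leaf, test {P3(miss), P5@t=35/2}
      N7 x:[31/2,37/2] y:[1,11] z:[55/2,65/2] -> miss, prune
  N12 x:[23,34] y:[-8,30] z:[35/2,32] -> hit [23,30], descend [4, 10]
    N4 x:[53/2,34] y:[16,30] z:[37/2,55/2] -> hit [53/2,55/2] leaf, test {P7(miss), P13(miss), P14@t=27}
    N10 x:[23,32] y:[-8,18] z:[35/2,32] -> miss, prune

11 AABB tests over nodes [0, 11, 5, 2, 9, 8, 1, 7, 12, 4, 10]; 3 leaves entered; closest P5.

== RESULT ==
[0, 11, 5, 2, 9, 8, 1, 7, 12, 4, 10]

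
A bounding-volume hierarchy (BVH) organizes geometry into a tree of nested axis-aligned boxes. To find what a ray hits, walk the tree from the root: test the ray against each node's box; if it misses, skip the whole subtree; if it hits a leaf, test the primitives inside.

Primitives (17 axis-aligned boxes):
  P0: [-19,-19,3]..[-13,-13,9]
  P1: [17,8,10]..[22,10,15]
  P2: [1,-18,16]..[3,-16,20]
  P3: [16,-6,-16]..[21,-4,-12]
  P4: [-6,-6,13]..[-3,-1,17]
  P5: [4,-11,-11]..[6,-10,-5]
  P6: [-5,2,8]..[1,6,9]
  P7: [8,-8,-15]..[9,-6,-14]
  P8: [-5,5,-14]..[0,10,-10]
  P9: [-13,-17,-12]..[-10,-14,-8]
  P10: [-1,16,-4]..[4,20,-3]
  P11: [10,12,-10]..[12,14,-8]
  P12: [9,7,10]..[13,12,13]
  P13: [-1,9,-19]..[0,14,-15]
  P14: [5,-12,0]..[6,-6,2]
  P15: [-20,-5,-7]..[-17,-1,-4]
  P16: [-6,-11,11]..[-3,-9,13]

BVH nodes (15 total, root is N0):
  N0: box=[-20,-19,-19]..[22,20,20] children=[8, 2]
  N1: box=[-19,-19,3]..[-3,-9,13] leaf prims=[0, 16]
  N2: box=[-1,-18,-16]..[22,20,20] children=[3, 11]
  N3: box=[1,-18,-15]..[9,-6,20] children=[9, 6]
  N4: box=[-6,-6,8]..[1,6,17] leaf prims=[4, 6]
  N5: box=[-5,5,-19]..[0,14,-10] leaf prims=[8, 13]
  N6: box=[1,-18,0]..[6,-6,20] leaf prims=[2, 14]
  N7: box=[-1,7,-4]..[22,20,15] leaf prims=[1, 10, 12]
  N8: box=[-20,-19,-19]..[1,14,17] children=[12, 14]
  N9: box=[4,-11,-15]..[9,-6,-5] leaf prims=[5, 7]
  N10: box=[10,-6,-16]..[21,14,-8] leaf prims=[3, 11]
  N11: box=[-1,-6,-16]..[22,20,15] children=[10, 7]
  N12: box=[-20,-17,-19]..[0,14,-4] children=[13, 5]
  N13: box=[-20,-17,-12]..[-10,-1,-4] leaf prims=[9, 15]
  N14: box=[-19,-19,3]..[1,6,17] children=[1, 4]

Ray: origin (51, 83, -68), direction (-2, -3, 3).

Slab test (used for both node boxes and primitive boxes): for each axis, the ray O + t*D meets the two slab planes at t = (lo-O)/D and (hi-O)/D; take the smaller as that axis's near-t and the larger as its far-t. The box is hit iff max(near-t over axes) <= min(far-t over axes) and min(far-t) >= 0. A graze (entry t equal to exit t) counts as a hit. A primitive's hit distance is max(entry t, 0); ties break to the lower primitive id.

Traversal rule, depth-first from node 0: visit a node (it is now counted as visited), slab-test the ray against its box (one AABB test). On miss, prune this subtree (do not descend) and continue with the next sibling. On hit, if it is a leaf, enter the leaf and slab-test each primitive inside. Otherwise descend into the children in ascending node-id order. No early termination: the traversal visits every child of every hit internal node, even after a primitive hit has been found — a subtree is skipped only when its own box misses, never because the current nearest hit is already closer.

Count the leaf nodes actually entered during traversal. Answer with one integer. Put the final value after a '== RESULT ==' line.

Traverse from the root:
N0 x:[29/2,71/2] y:[21,34] z:[49/3,88/3] -> hit [21,88/3], descend [2, 8]
  N2 x:[29/2,26] y:[21,101/3] z:[52/3,88/3] -> hit [21,26], descend [3, 11]
    N3 x:[21,25] y:[89/3,101/3] z:[53/3,88/3] -> miss, prune
    N11 x:[29/2,26] y:[21,89/3] z:[52/3,83/3] -> hit [21,26], descend [7, 10]
      N7 x:[29/2,26] y:[21,76/3] z:[64/3,83/3] -> hit [64/3,76/3] leaf, test {P1(miss), P10(miss), P12(miss)}
      N10 x:[15,41/2] y:[23,89/3] z:[52/3,20] -> miss, prune
  N8 x:[25,71/2] y:[23,34] z:[49/3,85/3] -> hit [25,85/3], descend [12, 14]
    N12 x:[51/2,71/2] y:[23,100/3] z:[49/3,64/3] -> miss, prune
    N14 x:[25,35] y:[77/3,34] z:[71/3,85/3] -> hit [77/3,85/3], descend [1, 4]
      N1 x:[27,35] y:[92/3,34] z:[71/3,27] -> miss, prune
      N4 x:[25,57/2] y:[77/3,89/3] z:[76/3,85/3] -> hit [77/3,85/3] leaf, test {P4@t=28, P6@t=77/3}

Visited [0, 2, 3, 11, 7, 10, 8, 12, 14, 1, 4]. Tests: 11 box, 2 leaf. Nearest: P6.

== RESULT ==
2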